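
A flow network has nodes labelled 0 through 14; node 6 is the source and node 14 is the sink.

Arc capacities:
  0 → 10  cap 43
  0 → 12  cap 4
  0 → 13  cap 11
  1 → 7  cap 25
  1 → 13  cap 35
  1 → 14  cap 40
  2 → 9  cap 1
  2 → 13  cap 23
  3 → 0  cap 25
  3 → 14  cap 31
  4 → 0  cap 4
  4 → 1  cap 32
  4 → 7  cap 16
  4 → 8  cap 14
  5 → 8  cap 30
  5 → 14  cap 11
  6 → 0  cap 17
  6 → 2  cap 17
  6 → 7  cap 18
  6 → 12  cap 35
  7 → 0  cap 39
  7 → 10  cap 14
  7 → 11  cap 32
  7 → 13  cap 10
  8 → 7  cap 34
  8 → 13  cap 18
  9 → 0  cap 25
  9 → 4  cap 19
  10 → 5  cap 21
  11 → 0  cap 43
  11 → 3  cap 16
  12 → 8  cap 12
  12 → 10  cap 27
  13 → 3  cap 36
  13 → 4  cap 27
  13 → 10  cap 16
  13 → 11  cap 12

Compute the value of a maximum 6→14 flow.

Maximum flow value: 70

augment #1: 6→0→10→5→14 bottleneck 11, total now 11
augment #2: 6→0→13→3→14 bottleneck 6, total now 17
augment #3: 6→2→13→3→14 bottleneck 17, total now 34
augment #4: 6→7→11→3→14 bottleneck 8, total now 42
augment #5: 6→7→13→4→1→14 bottleneck 10, total now 52
augment #6: 6→12→8→13→4→1→14 bottleneck 12, total now 64
augment #7: 6→12→10→0→13→4→1→14 bottleneck 5, total now 69
augment #8: 6→12→10→5→8→13→2→9→4→1→14 bottleneck 1, total now 70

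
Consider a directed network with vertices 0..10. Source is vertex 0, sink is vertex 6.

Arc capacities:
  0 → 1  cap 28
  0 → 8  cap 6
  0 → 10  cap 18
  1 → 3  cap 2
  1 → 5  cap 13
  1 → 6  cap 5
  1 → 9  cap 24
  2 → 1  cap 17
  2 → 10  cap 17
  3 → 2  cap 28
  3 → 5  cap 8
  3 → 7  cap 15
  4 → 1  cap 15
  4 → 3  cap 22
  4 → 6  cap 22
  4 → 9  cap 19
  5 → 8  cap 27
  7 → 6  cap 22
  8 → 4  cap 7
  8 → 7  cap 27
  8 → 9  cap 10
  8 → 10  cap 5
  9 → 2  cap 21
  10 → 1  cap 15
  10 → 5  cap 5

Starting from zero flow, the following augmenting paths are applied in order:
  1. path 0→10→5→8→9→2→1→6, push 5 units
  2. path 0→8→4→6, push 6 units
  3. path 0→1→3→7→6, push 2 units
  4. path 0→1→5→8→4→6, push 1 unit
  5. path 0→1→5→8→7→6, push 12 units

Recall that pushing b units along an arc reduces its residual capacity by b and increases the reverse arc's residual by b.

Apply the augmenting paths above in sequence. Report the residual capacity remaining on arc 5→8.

after path 1 (0→10→5→8→9→2→1→6, push 5): res(5,8)=22
after path 2 (0→8→4→6, push 6): res(5,8)=22
after path 3 (0→1→3→7→6, push 2): res(5,8)=22
after path 4 (0→1→5→8→4→6, push 1): res(5,8)=21
after path 5 (0→1→5→8→7→6, push 12): res(5,8)=9

Residual capacity of (5,8): 9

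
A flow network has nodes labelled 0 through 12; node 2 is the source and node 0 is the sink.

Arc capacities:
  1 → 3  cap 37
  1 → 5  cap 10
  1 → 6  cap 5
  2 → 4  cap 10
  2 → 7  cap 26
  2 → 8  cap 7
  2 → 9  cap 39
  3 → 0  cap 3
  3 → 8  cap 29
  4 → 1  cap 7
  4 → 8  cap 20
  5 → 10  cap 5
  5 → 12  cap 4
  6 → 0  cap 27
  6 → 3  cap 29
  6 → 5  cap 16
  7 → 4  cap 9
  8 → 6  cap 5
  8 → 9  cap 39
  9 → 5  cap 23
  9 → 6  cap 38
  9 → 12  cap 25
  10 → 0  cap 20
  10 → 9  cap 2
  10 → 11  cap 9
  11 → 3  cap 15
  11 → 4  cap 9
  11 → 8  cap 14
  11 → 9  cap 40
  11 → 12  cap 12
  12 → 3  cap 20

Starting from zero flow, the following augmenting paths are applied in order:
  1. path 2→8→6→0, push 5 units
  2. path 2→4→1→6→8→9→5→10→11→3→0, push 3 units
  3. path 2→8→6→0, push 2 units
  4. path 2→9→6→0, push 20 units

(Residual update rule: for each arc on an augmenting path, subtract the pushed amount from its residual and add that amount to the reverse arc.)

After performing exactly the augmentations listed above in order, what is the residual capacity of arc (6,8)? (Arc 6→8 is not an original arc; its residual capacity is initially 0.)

Residual capacity of (6,8): 4

after path 1 (2→8→6→0, push 5): res(6,8)=5
after path 2 (2→4→1→6→8→9→5→10→11→3→0, push 3): res(6,8)=2
after path 3 (2→8→6→0, push 2): res(6,8)=4
after path 4 (2→9→6→0, push 20): res(6,8)=4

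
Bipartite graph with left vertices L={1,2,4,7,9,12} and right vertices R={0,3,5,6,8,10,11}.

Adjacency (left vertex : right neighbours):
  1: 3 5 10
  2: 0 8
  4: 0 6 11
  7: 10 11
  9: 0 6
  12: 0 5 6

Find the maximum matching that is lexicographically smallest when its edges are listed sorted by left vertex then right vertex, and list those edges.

Lex-smallest maximum matching: {(1,3), (2,0), (4,11), (7,10), (9,6), (12,5)}

|M| = 6 (so the lex-smallest maximum matching has 6 edges)
process left vertices in ascending order; for each, take the smallest-labelled available neighbour that still permits 6 edges overall, or leave it unmatched if none does
lex-smallest matching: {1-3, 2-0, 4-11, 7-10, 9-6, 12-5}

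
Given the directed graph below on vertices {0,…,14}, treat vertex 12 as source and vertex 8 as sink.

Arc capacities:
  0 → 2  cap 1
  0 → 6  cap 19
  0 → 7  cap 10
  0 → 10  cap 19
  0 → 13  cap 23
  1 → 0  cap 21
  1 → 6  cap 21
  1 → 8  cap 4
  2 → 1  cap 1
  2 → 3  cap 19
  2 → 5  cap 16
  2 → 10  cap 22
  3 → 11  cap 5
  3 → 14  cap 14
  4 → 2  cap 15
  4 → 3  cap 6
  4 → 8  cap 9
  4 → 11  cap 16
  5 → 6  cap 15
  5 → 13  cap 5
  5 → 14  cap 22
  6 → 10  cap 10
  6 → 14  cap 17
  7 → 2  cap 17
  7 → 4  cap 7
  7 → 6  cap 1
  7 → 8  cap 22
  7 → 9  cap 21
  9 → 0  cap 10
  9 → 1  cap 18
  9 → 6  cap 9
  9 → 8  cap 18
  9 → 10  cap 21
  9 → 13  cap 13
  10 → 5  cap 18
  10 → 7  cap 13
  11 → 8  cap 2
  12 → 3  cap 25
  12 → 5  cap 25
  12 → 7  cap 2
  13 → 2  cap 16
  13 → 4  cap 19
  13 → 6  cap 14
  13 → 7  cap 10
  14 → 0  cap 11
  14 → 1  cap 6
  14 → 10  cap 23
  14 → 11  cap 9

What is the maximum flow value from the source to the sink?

Maximum flow value: 39

augment #1: 12→7→8 bottleneck 2, total now 2
augment #2: 12→3→11→8 bottleneck 2, total now 4
augment #3: 12→3→14→1→8 bottleneck 4, total now 8
augment #4: 12→5→13→4→8 bottleneck 5, total now 13
augment #5: 12→3→14→0→7→8 bottleneck 10, total now 23
augment #6: 12→5→6→10→7→8 bottleneck 10, total now 33
augment #7: 12→5→14→0→13→4→8 bottleneck 1, total now 34
augment #8: 12→5→14→10→7→4→8 bottleneck 3, total now 37
augment #9: 12→5→14→1→0→13→7→9→8 bottleneck 2, total now 39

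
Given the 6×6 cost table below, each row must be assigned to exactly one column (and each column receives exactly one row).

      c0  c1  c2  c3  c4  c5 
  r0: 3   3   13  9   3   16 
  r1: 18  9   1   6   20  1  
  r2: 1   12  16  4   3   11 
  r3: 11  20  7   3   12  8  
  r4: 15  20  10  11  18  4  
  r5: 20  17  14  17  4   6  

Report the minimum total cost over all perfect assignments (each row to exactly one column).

Minimum assignment cost: 16

optimal assignment: row0→col1 (cost 3), row1→col2 (cost 1), row2→col0 (cost 1), row3→col3 (cost 3), row4→col5 (cost 4), row5→col4 (cost 4)
total = 3 + 1 + 1 + 3 + 4 + 4 = 16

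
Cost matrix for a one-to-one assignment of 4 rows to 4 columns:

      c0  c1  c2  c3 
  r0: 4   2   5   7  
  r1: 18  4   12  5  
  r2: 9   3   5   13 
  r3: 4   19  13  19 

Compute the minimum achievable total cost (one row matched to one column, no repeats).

optimal assignment: row0→col1 (cost 2), row1→col3 (cost 5), row2→col2 (cost 5), row3→col0 (cost 4)
total = 2 + 5 + 5 + 4 = 16

Minimum assignment cost: 16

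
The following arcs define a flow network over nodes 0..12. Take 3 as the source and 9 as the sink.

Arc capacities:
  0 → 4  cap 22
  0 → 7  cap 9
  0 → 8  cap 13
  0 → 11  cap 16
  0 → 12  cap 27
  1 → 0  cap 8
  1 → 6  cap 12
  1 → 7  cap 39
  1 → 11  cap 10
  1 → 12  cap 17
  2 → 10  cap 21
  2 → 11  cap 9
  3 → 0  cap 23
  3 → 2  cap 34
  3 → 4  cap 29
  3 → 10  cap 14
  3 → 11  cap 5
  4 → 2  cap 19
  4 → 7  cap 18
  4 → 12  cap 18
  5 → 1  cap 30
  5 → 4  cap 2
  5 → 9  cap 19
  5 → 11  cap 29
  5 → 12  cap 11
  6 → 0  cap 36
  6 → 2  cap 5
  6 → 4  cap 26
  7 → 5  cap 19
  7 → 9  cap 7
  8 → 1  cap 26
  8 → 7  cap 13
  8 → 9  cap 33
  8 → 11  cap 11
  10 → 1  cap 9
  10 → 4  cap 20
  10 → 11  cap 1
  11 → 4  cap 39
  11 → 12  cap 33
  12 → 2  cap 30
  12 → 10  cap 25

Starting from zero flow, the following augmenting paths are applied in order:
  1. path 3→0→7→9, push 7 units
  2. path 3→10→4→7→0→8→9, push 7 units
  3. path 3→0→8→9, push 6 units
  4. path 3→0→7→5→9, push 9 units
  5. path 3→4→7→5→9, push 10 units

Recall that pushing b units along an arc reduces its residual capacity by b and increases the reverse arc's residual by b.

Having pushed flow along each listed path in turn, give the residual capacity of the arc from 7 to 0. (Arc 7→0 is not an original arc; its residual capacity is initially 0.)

Residual capacity of (7,0): 9

after path 1 (3→0→7→9, push 7): res(7,0)=7
after path 2 (3→10→4→7→0→8→9, push 7): res(7,0)=0
after path 3 (3→0→8→9, push 6): res(7,0)=0
after path 4 (3→0→7→5→9, push 9): res(7,0)=9
after path 5 (3→4→7→5→9, push 10): res(7,0)=9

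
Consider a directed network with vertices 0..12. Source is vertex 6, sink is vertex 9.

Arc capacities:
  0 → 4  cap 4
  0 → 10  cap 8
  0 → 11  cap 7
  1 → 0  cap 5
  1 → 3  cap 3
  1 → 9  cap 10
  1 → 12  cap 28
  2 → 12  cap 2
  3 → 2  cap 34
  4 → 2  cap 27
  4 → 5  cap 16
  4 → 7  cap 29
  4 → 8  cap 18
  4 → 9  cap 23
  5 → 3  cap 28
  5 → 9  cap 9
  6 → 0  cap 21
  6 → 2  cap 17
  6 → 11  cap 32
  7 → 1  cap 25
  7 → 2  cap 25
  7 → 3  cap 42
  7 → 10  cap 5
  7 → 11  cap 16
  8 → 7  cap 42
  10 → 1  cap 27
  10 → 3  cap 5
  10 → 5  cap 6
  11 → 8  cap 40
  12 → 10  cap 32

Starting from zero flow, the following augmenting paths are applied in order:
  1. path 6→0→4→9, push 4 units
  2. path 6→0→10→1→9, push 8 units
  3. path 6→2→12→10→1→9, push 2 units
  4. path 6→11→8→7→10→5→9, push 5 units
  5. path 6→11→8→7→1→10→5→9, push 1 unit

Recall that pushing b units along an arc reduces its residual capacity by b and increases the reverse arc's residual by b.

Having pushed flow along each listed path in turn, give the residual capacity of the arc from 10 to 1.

Residual capacity of (10,1): 18

after path 1 (6→0→4→9, push 4): res(10,1)=27
after path 2 (6→0→10→1→9, push 8): res(10,1)=19
after path 3 (6→2→12→10→1→9, push 2): res(10,1)=17
after path 4 (6→11→8→7→10→5→9, push 5): res(10,1)=17
after path 5 (6→11→8→7→1→10→5→9, push 1): res(10,1)=18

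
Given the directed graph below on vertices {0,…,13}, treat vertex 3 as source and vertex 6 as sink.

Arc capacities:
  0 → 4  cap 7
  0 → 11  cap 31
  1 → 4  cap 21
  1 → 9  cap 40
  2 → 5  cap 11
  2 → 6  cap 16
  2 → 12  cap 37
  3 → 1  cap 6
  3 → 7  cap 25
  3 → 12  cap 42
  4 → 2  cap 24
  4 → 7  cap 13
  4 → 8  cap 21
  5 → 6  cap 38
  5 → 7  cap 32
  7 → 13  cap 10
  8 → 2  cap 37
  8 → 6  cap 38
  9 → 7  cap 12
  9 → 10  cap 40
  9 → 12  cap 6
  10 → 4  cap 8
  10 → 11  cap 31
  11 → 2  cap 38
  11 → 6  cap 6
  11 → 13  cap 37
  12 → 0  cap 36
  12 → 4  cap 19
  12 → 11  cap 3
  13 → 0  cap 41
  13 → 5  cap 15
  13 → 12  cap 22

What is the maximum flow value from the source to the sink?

Maximum flow value: 58

augment #1: 3→12→11→6 bottleneck 3, total now 3
augment #2: 3→1→4→2→6 bottleneck 6, total now 9
augment #3: 3→7→13→5→6 bottleneck 10, total now 19
augment #4: 3→12→0→11→6 bottleneck 3, total now 22
augment #5: 3→12→4→2→6 bottleneck 10, total now 32
augment #6: 3→12→4→8→6 bottleneck 9, total now 41
augment #7: 3→12→0→4→8→6 bottleneck 7, total now 48
augment #8: 3→12→0→11→2→5→6 bottleneck 10, total now 58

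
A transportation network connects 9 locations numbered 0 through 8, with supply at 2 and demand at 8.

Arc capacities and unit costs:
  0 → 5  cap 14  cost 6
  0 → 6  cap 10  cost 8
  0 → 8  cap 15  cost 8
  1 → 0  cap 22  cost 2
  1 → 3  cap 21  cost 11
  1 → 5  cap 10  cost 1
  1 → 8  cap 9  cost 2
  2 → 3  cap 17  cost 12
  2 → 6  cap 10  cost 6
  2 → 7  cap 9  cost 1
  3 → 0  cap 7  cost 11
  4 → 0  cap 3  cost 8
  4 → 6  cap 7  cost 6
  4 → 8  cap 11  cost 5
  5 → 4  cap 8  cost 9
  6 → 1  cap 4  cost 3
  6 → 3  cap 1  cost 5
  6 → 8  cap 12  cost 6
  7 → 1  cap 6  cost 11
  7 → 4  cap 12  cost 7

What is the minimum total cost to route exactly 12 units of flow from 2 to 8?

Minimum cost for 12 units: 142

shortest-cost path #1: 2→6→1→8 push 4 @ unit cost 11 (adds 44)
shortest-cost path #2: 2→6→8 push 6 @ unit cost 12 (adds 72)
shortest-cost path #3: 2→7→4→8 push 2 @ unit cost 13 (adds 26)
total cost = 142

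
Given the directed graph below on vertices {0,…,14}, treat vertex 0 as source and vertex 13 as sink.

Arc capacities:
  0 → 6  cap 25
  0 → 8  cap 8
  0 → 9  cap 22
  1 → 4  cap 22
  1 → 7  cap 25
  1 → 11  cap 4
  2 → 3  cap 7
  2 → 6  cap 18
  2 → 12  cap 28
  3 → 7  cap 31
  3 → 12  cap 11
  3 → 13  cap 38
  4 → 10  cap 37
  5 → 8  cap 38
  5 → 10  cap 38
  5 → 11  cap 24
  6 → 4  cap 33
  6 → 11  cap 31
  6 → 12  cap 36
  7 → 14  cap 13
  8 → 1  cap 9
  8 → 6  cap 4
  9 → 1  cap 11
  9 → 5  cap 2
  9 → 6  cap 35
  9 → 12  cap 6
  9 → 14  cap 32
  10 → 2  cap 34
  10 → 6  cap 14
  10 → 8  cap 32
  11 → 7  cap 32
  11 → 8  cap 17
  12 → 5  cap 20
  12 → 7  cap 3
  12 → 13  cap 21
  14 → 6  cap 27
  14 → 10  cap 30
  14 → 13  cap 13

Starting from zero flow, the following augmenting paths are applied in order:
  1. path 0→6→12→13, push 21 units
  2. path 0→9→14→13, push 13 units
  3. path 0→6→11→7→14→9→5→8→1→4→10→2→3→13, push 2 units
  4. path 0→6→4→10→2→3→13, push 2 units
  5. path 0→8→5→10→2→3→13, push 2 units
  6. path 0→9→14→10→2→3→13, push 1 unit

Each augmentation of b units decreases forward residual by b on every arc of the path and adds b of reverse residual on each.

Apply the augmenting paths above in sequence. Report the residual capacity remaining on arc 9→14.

Residual capacity of (9,14): 20

after path 1 (0→6→12→13, push 21): res(9,14)=32
after path 2 (0→9→14→13, push 13): res(9,14)=19
after path 3 (0→6→11→7→14→9→5→8→1→4→10→2→3→13, push 2): res(9,14)=21
after path 4 (0→6→4→10→2→3→13, push 2): res(9,14)=21
after path 5 (0→8→5→10→2→3→13, push 2): res(9,14)=21
after path 6 (0→9→14→10→2→3→13, push 1): res(9,14)=20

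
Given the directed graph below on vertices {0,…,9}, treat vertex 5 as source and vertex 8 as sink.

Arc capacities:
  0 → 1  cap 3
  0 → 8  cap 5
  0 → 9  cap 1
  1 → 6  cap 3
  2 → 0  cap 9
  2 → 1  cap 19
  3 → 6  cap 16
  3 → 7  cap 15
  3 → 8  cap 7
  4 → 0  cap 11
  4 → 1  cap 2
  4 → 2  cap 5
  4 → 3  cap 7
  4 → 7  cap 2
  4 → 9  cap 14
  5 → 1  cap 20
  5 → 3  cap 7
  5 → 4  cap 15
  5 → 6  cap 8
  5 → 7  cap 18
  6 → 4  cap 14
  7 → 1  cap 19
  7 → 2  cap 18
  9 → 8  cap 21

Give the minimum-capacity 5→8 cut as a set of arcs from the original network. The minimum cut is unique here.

Min-cut arcs: {(0,8), (0,9), (3,8), (4,9)} (total capacity 27)

augment #1: 5→3→8 push 7
augment #2: 5→4→0→8 push 5
augment #3: 5→4→9→8 push 10
augment #4: 5→6→4→9→8 push 4
augment #5: 5→6→4→0→9→8 push 1
max flow = 27; residual-reachable set from 5 gives S-side
cut edges (S→T): {(0,8), (0,9), (3,8), (4,9)} total cap 27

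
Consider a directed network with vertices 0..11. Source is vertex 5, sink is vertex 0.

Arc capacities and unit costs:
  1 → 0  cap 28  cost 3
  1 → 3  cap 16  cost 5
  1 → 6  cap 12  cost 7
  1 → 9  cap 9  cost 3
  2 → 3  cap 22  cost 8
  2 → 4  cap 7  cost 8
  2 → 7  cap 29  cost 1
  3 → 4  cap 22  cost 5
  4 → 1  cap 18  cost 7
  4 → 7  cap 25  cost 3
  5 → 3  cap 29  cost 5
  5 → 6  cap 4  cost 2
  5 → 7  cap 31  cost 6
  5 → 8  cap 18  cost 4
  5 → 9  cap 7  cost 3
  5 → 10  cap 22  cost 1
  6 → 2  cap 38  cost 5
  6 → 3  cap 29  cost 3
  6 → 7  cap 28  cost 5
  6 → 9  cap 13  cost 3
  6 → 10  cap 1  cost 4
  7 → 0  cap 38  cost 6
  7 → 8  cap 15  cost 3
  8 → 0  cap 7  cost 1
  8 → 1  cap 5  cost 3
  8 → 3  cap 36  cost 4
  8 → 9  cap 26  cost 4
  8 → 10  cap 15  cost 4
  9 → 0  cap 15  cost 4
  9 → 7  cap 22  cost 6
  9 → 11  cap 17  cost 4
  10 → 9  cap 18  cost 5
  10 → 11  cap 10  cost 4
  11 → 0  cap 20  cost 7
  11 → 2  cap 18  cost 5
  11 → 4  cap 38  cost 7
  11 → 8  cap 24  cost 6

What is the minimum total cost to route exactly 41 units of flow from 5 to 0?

Minimum cost for 41 units: 378

shortest-cost path #1: 5→8→0 push 7 @ unit cost 5 (adds 35)
shortest-cost path #2: 5→9→0 push 7 @ unit cost 7 (adds 49)
shortest-cost path #3: 5→6→9→0 push 4 @ unit cost 9 (adds 36)
shortest-cost path #4: 5→8→1→0 push 5 @ unit cost 10 (adds 50)
shortest-cost path #5: 5→10→9→0 push 4 @ unit cost 10 (adds 40)
shortest-cost path #6: 5→7→0 push 14 @ unit cost 12 (adds 168)
total cost = 378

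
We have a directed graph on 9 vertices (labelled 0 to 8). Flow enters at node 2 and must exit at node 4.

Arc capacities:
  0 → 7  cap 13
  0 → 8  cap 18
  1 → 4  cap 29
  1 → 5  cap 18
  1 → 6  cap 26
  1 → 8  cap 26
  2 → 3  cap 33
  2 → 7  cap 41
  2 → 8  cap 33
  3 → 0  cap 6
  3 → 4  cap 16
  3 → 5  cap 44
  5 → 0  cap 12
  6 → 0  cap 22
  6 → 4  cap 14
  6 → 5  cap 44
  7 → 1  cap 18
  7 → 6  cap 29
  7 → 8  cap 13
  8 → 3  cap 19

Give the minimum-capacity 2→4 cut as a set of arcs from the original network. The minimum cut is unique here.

augment #1: 2→3→4 push 16
augment #2: 2→7→1→4 push 18
augment #3: 2→7→6→4 push 14
max flow = 48; residual-reachable set from 2 gives S-side
cut edges (S→T): {(3,4), (6,4), (7,1)} total cap 48

Min-cut arcs: {(3,4), (6,4), (7,1)} (total capacity 48)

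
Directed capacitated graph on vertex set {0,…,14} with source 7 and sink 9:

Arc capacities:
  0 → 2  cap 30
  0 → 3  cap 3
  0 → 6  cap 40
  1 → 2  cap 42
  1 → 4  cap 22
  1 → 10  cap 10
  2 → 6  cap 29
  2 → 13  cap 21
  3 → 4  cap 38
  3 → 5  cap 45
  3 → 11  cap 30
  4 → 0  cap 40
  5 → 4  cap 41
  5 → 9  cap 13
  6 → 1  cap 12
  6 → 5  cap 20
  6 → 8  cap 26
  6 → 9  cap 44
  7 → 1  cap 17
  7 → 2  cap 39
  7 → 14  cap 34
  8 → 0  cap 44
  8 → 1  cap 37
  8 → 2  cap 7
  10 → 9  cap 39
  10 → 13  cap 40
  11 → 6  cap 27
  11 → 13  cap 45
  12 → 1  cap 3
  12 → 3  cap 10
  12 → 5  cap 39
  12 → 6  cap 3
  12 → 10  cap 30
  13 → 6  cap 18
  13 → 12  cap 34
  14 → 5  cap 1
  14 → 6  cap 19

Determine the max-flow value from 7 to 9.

augment #1: 7→1→10→9 bottleneck 10, total now 10
augment #2: 7→2→6→9 bottleneck 29, total now 39
augment #3: 7→14→5→9 bottleneck 1, total now 40
augment #4: 7→14→6→9 bottleneck 15, total now 55
augment #5: 7→14→6→5→9 bottleneck 4, total now 59
augment #6: 7→2→13→6→5→9 bottleneck 8, total now 67
augment #7: 7→2→13→12→10→9 bottleneck 2, total now 69
augment #8: 7→1→2→13→12→10→9 bottleneck 7, total now 76

Maximum flow value: 76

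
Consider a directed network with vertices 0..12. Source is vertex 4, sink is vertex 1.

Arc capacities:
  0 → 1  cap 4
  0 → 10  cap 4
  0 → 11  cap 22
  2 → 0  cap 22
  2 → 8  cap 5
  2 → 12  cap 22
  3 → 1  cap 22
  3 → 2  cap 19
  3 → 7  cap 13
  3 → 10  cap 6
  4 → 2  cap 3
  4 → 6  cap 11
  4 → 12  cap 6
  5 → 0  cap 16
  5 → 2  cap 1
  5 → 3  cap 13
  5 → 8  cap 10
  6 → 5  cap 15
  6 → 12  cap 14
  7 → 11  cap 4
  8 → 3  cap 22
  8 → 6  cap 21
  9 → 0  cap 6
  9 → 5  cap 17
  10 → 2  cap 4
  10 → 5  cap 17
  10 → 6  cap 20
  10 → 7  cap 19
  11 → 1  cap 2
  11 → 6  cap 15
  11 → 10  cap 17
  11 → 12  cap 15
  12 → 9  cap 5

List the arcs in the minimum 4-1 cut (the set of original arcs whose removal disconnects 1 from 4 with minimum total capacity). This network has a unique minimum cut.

augment #1: 4→2→0→1 push 3
augment #2: 4→6→5→0→1 push 1
augment #3: 4→6→5→3→1 push 10
augment #4: 4→12→9→0→11→1 push 2
augment #5: 4→12→9→5→3→1 push 3
max flow = 19; residual-reachable set from 4 gives S-side
cut edges (S→T): {(4,2), (4,6), (12,9)} total cap 19

Min-cut arcs: {(4,2), (4,6), (12,9)} (total capacity 19)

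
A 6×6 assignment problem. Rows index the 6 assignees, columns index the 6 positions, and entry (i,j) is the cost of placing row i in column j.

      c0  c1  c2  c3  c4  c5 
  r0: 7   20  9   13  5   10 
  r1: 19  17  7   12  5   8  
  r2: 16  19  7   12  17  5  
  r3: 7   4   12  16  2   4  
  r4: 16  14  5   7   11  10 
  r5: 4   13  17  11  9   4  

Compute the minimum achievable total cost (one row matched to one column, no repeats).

optimal assignment: row0→col4 (cost 5), row1→col2 (cost 7), row2→col5 (cost 5), row3→col1 (cost 4), row4→col3 (cost 7), row5→col0 (cost 4)
total = 5 + 7 + 5 + 4 + 7 + 4 = 32

Minimum assignment cost: 32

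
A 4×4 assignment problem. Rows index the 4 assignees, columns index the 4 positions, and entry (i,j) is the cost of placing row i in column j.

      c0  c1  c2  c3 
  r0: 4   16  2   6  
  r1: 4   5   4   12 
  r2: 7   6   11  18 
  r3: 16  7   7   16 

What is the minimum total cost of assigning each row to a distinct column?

Minimum assignment cost: 23

optimal assignment: row0→col3 (cost 6), row1→col0 (cost 4), row2→col1 (cost 6), row3→col2 (cost 7)
total = 6 + 4 + 6 + 7 = 23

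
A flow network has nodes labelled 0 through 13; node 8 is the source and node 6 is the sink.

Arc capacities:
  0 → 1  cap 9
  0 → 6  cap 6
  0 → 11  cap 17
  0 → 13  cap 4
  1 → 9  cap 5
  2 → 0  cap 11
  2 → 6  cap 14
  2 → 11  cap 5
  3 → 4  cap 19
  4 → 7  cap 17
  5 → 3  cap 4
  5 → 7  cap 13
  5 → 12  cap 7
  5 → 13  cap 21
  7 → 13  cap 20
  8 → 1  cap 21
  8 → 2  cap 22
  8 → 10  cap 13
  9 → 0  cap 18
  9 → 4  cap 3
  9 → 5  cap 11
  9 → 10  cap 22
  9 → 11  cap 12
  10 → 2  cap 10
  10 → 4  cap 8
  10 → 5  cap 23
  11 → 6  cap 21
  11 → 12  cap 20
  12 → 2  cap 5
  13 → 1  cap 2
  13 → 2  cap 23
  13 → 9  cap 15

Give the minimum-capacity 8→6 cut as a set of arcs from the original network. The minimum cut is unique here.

Min-cut arcs: {(1,9), (8,2), (8,10)} (total capacity 40)

augment #1: 8→2→6 push 14
augment #2: 8→2→0→6 push 6
augment #3: 8→2→11→6 push 2
augment #4: 8→1→9→11→6 push 5
augment #5: 8→10→2→11→6 push 3
augment #6: 8→10→2→0→11→6 push 5
augment #7: 8→10→5→13→9→11→6 push 5
max flow = 40; residual-reachable set from 8 gives S-side
cut edges (S→T): {(1,9), (8,2), (8,10)} total cap 40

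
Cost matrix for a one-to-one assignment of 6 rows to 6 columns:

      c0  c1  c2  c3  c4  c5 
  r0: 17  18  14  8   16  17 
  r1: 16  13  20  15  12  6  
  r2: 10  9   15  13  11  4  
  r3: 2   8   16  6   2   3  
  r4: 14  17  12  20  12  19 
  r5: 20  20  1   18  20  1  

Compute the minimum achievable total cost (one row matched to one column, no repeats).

Minimum assignment cost: 38

optimal assignment: row0→col3 (cost 8), row1→col5 (cost 6), row2→col1 (cost 9), row3→col0 (cost 2), row4→col4 (cost 12), row5→col2 (cost 1)
total = 8 + 6 + 9 + 2 + 12 + 1 = 38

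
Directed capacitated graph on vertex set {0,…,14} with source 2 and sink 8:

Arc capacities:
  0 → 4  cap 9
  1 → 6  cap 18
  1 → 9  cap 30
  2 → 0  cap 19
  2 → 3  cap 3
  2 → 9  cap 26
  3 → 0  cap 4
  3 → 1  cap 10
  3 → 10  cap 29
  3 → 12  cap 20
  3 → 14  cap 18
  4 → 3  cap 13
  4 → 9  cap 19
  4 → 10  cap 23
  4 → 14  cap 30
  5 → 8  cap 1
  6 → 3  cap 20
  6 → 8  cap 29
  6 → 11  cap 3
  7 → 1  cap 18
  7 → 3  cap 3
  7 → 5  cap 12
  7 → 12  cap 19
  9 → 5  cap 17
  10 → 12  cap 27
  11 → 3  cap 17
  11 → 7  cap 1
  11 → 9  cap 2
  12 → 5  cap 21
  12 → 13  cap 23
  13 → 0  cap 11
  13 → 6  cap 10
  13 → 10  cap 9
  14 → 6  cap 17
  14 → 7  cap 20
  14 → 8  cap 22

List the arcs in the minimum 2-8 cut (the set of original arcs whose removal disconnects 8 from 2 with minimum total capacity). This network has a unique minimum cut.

augment #1: 2→3→14→8 push 3
augment #2: 2→9→5→8 push 1
augment #3: 2→0→4→14→8 push 9
max flow = 13; residual-reachable set from 2 gives S-side
cut edges (S→T): {(0,4), (2,3), (5,8)} total cap 13

Min-cut arcs: {(0,4), (2,3), (5,8)} (total capacity 13)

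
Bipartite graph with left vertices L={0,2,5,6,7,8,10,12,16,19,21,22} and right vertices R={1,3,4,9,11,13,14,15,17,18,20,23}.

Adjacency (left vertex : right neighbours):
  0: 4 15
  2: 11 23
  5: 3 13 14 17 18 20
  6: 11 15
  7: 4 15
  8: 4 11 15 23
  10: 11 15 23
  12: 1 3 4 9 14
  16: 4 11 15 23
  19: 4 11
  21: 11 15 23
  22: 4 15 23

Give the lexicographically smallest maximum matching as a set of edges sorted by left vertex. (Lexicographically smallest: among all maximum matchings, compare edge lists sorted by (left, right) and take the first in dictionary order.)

|M| = 6 (so the lex-smallest maximum matching has 6 edges)
process left vertices in ascending order; for each, take the smallest-labelled available neighbour that still permits 6 edges overall, or leave it unmatched if none does
lex-smallest matching: {0-4, 2-11, 5-3, 6-15, 8-23, 12-1}

Lex-smallest maximum matching: {(0,4), (2,11), (5,3), (6,15), (8,23), (12,1)}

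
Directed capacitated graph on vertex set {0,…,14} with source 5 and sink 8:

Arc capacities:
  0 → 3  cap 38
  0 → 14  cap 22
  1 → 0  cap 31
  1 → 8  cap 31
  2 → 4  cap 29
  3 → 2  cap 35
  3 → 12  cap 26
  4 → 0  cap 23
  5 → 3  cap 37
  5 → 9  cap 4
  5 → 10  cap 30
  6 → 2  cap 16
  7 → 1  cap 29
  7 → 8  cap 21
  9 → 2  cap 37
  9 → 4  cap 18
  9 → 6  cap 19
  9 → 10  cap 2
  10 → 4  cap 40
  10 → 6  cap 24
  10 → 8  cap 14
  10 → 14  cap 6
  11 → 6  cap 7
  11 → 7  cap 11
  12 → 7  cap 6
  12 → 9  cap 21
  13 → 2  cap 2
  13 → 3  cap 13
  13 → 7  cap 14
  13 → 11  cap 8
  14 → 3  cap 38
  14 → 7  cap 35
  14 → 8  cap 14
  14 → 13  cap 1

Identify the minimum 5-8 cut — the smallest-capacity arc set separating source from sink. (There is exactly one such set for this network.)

Min-cut arcs: {(0,14), (10,8), (10,14), (12,7)} (total capacity 48)

augment #1: 5→10→8 push 14
augment #2: 5→10→14→8 push 6
augment #3: 5→3→12→7→8 push 6
augment #4: 5→9→4→0→14→8 push 4
augment #5: 5→10→4→0→14→8 push 4
augment #6: 5→10→4→0→14→7→8 push 6
augment #7: 5→3→2→4→0→14→7→8 push 8
max flow = 48; residual-reachable set from 5 gives S-side
cut edges (S→T): {(0,14), (10,8), (10,14), (12,7)} total cap 48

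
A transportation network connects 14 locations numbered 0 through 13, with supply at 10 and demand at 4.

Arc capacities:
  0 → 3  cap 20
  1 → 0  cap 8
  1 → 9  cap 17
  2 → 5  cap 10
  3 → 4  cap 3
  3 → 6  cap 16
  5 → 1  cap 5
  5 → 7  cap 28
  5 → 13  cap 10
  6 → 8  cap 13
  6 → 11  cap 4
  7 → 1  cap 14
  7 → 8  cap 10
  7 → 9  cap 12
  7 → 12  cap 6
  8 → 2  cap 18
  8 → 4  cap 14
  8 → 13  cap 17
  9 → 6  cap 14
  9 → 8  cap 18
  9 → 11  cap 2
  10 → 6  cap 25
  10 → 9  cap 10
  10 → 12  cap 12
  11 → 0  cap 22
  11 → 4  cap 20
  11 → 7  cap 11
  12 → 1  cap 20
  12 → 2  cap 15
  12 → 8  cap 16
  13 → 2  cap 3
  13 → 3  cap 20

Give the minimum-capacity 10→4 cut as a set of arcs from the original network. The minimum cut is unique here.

Min-cut arcs: {(3,4), (6,11), (8,4), (9,11)} (total capacity 23)

augment #1: 10→6→8→4 push 13
augment #2: 10→6→11→4 push 4
augment #3: 10→9→8→4 push 1
augment #4: 10→9→11→4 push 2
augment #5: 10→9→8→13→3→4 push 3
max flow = 23; residual-reachable set from 10 gives S-side
cut edges (S→T): {(3,4), (6,11), (8,4), (9,11)} total cap 23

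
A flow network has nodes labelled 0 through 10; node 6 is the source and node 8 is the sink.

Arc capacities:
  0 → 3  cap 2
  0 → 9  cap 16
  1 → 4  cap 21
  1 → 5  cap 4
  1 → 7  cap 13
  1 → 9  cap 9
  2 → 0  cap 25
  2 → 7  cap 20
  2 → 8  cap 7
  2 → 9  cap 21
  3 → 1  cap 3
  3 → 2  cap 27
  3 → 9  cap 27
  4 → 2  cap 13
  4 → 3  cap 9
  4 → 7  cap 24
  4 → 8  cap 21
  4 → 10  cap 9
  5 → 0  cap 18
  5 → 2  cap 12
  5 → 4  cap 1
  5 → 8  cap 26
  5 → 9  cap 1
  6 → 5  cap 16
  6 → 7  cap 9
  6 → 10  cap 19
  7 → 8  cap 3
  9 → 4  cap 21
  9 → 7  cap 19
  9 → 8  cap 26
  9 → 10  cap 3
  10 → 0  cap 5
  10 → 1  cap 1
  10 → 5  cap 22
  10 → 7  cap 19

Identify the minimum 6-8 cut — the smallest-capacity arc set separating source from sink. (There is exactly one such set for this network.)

augment #1: 6→5→8 push 16
augment #2: 6→7→8 push 3
augment #3: 6→10→5→8 push 10
augment #4: 6→10→0→9→8 push 5
augment #5: 6→10→1→4→8 push 1
augment #6: 6→10→5→2→8 push 3
max flow = 38; residual-reachable set from 6 gives S-side
cut edges (S→T): {(6,5), (6,10), (7,8)} total cap 38

Min-cut arcs: {(6,5), (6,10), (7,8)} (total capacity 38)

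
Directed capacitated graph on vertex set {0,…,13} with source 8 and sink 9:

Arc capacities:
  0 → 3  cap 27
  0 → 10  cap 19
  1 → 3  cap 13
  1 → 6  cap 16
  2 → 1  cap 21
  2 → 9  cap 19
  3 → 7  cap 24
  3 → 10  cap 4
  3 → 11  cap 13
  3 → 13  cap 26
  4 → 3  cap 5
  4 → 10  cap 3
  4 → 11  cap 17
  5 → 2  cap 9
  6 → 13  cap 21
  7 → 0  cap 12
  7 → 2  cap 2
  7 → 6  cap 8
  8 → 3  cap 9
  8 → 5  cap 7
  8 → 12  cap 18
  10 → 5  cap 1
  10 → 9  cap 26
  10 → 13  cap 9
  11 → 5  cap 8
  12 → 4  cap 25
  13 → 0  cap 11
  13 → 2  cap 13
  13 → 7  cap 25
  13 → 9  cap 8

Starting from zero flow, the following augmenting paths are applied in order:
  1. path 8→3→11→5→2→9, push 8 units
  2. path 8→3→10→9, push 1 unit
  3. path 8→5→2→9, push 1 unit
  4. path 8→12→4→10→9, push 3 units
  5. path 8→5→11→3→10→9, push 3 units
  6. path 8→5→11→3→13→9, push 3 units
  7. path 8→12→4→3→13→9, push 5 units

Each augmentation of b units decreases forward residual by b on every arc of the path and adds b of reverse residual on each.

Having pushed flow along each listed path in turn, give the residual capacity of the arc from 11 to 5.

Residual capacity of (11,5): 6

after path 1 (8→3→11→5→2→9, push 8): res(11,5)=0
after path 2 (8→3→10→9, push 1): res(11,5)=0
after path 3 (8→5→2→9, push 1): res(11,5)=0
after path 4 (8→12→4→10→9, push 3): res(11,5)=0
after path 5 (8→5→11→3→10→9, push 3): res(11,5)=3
after path 6 (8→5→11→3→13→9, push 3): res(11,5)=6
after path 7 (8→12→4→3→13→9, push 5): res(11,5)=6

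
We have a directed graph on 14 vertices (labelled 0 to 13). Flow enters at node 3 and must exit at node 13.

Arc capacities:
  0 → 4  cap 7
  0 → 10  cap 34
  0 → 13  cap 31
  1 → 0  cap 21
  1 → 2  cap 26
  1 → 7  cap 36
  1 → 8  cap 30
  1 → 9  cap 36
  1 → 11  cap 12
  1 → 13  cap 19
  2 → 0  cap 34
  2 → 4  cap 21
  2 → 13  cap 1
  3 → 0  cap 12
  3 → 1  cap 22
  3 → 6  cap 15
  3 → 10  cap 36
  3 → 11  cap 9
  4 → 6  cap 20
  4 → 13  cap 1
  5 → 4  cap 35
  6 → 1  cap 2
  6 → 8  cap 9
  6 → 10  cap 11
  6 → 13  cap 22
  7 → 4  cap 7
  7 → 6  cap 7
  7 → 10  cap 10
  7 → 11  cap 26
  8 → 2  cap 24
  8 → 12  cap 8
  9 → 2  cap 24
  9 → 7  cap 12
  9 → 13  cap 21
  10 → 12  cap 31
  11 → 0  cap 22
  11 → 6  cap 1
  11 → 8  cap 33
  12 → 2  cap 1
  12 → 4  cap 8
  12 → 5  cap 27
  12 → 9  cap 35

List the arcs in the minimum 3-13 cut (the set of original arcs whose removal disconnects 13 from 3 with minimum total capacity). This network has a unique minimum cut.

augment #1: 3→0→13 push 12
augment #2: 3→1→13 push 19
augment #3: 3→6→13 push 15
augment #4: 3→1→0→13 push 3
augment #5: 3→11→0→13 push 9
augment #6: 3→10→12→2→13 push 1
augment #7: 3→10→12→4→13 push 1
augment #8: 3→10→12→9→13 push 21
augment #9: 3→10→12→4→6→13 push 7
augment #10: 3→10→12→9→2→0→13 push 1
max flow = 89; residual-reachable set from 3 gives S-side
cut edges (S→T): {(3,0), (3,1), (3,6), (3,11), (10,12)} total cap 89

Min-cut arcs: {(3,0), (3,1), (3,6), (3,11), (10,12)} (total capacity 89)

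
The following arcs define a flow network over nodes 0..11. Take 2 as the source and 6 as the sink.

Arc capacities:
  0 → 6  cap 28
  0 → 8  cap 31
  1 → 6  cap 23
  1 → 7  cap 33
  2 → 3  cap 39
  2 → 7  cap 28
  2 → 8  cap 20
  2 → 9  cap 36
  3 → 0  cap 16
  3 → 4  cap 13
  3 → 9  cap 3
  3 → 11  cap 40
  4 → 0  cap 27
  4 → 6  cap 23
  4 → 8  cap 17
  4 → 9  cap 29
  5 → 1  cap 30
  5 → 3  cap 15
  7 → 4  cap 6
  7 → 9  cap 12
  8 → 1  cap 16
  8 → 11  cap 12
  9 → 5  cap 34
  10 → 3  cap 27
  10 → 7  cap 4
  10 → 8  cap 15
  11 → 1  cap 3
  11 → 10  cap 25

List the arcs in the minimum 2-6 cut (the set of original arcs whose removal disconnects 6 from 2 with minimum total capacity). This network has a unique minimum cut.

augment #1: 2→3→0→6 push 16
augment #2: 2→3→4→6 push 13
augment #3: 2→7→4→6 push 6
augment #4: 2→8→1→6 push 16
augment #5: 2→3→11→1→6 push 3
augment #6: 2→9→5→1→6 push 4
max flow = 58; residual-reachable set from 2 gives S-side
cut edges (S→T): {(1,6), (3,0), (3,4), (7,4)} total cap 58

Min-cut arcs: {(1,6), (3,0), (3,4), (7,4)} (total capacity 58)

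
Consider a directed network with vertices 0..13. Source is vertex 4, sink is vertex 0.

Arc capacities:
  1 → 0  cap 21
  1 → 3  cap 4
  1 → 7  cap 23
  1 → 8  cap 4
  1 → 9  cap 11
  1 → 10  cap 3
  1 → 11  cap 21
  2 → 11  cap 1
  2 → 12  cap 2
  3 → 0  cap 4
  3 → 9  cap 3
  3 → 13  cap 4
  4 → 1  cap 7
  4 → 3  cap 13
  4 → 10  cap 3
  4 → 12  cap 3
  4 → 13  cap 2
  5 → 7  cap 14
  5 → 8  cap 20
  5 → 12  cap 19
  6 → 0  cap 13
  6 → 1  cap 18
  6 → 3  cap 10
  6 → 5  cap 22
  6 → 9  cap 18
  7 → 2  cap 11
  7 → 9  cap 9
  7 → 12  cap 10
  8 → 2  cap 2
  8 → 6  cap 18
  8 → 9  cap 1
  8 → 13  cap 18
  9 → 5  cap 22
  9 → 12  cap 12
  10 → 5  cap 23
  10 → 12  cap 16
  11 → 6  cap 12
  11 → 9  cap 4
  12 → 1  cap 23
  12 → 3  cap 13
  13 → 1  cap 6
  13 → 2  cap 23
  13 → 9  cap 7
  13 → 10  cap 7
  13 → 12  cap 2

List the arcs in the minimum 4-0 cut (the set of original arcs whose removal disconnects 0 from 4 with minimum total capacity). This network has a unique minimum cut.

augment #1: 4→1→0 push 7
augment #2: 4→3→0 push 4
augment #3: 4→12→1→0 push 3
augment #4: 4→13→1→0 push 2
augment #5: 4→3→13→1→0 push 4
augment #6: 4→10→12→1→0 push 3
augment #7: 4→3→9→12→1→0 push 2
augment #8: 4→3→9→5→8→6→0 push 1
max flow = 26; residual-reachable set from 4 gives S-side
cut edges (S→T): {(3,0), (3,9), (3,13), (4,1), (4,10), (4,12), (4,13)} total cap 26

Min-cut arcs: {(3,0), (3,9), (3,13), (4,1), (4,10), (4,12), (4,13)} (total capacity 26)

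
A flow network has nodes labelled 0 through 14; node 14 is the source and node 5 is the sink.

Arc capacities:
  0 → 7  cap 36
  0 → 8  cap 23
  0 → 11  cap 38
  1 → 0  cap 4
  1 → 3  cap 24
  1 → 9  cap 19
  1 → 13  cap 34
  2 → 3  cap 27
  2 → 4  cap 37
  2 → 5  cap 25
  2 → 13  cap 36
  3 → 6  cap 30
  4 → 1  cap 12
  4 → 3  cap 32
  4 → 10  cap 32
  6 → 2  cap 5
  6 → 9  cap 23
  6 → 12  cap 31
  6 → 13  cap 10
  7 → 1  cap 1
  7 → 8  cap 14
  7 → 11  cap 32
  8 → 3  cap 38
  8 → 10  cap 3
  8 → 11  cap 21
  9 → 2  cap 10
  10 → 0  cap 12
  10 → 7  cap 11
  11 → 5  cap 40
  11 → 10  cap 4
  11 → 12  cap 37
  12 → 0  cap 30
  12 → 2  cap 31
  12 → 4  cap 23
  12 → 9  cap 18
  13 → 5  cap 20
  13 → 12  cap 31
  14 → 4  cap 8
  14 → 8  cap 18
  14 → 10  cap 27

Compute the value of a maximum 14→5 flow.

augment #1: 14→8→11→5 bottleneck 18, total now 18
augment #2: 14→4→1→13→5 bottleneck 8, total now 26
augment #3: 14→10→0→11→5 bottleneck 12, total now 38
augment #4: 14→10→7→11→5 bottleneck 10, total now 48
augment #5: 14→10→7→1→13→5 bottleneck 1, total now 49

Maximum flow value: 49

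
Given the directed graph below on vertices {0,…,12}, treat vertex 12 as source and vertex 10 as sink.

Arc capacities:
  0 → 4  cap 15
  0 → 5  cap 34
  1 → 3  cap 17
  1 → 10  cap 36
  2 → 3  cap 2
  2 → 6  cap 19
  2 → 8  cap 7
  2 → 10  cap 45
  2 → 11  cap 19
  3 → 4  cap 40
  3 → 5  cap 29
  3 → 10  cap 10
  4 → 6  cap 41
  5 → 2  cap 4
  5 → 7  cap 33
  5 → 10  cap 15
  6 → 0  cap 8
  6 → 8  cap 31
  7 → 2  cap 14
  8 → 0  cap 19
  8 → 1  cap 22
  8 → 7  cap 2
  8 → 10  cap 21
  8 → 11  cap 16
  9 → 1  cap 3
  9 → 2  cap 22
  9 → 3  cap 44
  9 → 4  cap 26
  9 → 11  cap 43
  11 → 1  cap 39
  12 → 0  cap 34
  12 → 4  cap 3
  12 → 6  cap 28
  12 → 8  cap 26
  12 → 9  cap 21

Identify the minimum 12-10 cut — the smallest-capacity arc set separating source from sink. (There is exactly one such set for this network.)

augment #1: 12→8→10 push 21
augment #2: 12→0→5→10 push 15
augment #3: 12→8→1→10 push 5
augment #4: 12→9→1→10 push 3
augment #5: 12→9→2→10 push 18
augment #6: 12→0→5→2→10 push 4
augment #7: 12→6→8→1→10 push 17
augment #8: 12→0→5→7→2→10 push 14
augment #9: 12→6→8→11→1→10 push 11
augment #10: 12→4→6→8→11→1→3→10 push 3
max flow = 111; residual-reachable set from 12 gives S-side
cut edges (S→T): {(5,2), (5,10), (6,8), (7,2), (12,8), (12,9)} total cap 111

Min-cut arcs: {(5,2), (5,10), (6,8), (7,2), (12,8), (12,9)} (total capacity 111)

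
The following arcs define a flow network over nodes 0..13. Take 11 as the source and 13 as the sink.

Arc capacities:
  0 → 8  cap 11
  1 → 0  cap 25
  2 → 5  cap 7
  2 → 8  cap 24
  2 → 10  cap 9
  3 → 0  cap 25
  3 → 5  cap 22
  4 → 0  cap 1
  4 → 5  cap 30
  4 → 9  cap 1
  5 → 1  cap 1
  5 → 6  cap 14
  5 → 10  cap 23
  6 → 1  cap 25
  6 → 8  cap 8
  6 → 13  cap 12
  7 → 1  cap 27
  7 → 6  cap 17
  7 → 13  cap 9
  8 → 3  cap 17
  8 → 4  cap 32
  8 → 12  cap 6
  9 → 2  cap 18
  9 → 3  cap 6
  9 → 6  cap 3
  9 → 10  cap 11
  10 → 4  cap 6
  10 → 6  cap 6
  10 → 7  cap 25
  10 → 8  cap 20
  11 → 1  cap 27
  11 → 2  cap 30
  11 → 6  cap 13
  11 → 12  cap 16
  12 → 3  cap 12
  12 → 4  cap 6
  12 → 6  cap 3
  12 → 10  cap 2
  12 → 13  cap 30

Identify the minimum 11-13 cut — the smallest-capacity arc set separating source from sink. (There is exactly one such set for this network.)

Min-cut arcs: {(6,13), (7,13), (8,12), (11,12)} (total capacity 43)

augment #1: 11→6→13 push 12
augment #2: 11→12→13 push 16
augment #3: 11→2→8→12→13 push 6
augment #4: 11→2→10→7→13 push 9
max flow = 43; residual-reachable set from 11 gives S-side
cut edges (S→T): {(6,13), (7,13), (8,12), (11,12)} total cap 43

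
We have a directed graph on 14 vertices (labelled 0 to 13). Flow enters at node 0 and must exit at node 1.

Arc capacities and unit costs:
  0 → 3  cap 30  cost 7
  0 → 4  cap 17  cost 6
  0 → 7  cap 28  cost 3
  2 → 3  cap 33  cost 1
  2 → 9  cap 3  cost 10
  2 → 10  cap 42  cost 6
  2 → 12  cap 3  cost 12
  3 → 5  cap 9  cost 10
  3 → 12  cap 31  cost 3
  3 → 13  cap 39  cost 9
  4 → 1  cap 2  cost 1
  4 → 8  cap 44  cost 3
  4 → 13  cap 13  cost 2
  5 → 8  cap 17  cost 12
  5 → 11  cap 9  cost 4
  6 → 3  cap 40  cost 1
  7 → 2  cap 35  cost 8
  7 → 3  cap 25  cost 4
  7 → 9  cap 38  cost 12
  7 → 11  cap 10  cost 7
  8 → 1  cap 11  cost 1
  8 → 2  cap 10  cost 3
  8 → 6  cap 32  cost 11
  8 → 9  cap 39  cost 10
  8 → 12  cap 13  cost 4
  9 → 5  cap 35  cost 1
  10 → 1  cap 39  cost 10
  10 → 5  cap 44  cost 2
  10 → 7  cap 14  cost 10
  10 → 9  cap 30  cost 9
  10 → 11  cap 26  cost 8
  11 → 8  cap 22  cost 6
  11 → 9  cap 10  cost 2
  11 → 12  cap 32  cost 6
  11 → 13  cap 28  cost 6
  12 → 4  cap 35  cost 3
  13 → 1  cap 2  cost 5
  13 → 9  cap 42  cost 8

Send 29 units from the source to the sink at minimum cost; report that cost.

Minimum cost for 29 units: 528

shortest-cost path #1: 0→4→1 push 2 @ unit cost 7 (adds 14)
shortest-cost path #2: 0→4→8→1 push 11 @ unit cost 10 (adds 110)
shortest-cost path #3: 0→4→13→1 push 2 @ unit cost 13 (adds 26)
shortest-cost path #4: 0→7→2→10→1 push 14 @ unit cost 27 (adds 378)
total cost = 528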